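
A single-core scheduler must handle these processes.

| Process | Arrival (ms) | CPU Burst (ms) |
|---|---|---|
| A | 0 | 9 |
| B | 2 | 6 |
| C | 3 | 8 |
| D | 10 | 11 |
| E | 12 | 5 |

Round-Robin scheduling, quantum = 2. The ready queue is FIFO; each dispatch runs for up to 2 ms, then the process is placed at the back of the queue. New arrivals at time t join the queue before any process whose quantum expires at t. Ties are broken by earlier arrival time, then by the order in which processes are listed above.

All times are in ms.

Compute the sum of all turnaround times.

124

Timeline: | A 0-2 | B 2-4 | A 4-6 | C 6-8 | B 8-10 | A 10-12 | C 12-14 | D 14-16 | B 16-18 | E 18-20 | A 20-22 | C 22-24 | D 24-26 | E 26-28 | A 28-29 | C 29-31 | D 31-33 | E 33-34 | D 34-39 |
Completion: A=29  B=18  C=31  D=39  E=34
Turnaround (C−A): A=29  B=16  C=28  D=29  E=22
Turnaround = completion − arrival: A=29, B=16, C=28, D=29, E=22
Total turnaround = 29 + 16 + 28 + 29 + 22 = 124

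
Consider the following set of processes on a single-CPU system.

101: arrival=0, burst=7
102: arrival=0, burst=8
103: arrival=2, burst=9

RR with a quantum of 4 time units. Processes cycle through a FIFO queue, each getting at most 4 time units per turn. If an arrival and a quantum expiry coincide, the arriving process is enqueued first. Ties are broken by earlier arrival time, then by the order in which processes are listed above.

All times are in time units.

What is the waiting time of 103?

Timeline: | 101 0-4 | 102 4-8 | 103 8-12 | 101 12-15 | 102 15-19 | 103 19-24 |
Completion: 101=15  102=19  103=24
Turnaround (C−A): 101=15  102=19  103=22
Waiting(103) = turnaround − burst = 22 − 9 = 13

13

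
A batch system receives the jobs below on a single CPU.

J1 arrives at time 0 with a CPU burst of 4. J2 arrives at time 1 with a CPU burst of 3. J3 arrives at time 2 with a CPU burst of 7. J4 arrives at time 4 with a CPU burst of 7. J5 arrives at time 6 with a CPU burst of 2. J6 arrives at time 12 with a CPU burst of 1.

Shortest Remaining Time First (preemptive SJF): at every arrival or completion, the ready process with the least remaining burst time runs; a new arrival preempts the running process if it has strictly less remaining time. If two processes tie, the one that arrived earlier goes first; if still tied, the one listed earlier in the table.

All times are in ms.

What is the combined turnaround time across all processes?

49

Timeline: | J1 0-4 | J2 4-7 | J5 7-9 | J3 9-12 | J6 12-13 | J3 13-17 | J4 17-24 |
Completion: J1=4  J2=7  J3=17  J4=24  J5=9  J6=13
Turnaround (C−A): J1=4  J2=6  J3=15  J4=20  J5=3  J6=1
Turnaround = completion − arrival: J1=4, J2=6, J3=15, J4=20, J5=3, J6=1
Total turnaround = 4 + 6 + 15 + 20 + 3 + 1 = 49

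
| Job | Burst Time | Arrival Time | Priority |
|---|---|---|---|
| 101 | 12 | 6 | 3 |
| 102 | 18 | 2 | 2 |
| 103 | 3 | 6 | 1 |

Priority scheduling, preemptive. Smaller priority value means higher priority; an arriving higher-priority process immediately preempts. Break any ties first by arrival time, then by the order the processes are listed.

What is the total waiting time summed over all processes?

20

Timeline: | idle 0-2 | 102 2-6 | 103 6-9 | 102 9-23 | 101 23-35 |
Completion: 101=35  102=23  103=9
Turnaround (C−A): 101=29  102=21  103=3
Waiting = turnaround − burst: 101=17, 102=3, 103=0
Total waiting = 17 + 3 + 0 = 20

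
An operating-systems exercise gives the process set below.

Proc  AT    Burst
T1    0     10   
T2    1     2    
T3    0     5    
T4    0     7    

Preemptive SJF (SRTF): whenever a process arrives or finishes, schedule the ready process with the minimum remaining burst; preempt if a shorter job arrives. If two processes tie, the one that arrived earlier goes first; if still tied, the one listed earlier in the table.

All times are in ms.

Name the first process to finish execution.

T2

Timeline: | T3 0-1 | T2 1-3 | T3 3-7 | T4 7-14 | T1 14-24 |
Completion: T1=24  T2=3  T3=7  T4=14
Turnaround (C−A): T1=24  T2=2  T3=7  T4=14
Finish order: T2 → T3 → T4 → T1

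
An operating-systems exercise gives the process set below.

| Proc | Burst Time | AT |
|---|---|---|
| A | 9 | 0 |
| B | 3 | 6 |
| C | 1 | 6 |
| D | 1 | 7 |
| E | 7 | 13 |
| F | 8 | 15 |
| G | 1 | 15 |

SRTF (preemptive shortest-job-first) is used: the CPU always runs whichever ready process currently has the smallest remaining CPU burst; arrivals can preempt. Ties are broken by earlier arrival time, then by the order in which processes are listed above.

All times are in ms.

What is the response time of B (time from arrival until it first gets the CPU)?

Timeline: | A 0-6 | C 6-7 | D 7-8 | A 8-11 | B 11-14 | E 14-15 | G 15-16 | E 16-22 | F 22-30 |
Completion: A=11  B=14  C=7  D=8  E=22  F=30  G=16
Turnaround (C−A): A=11  B=8  C=1  D=1  E=9  F=15  G=1
Response(B) = first start − arrival = 11 − 6 = 5

5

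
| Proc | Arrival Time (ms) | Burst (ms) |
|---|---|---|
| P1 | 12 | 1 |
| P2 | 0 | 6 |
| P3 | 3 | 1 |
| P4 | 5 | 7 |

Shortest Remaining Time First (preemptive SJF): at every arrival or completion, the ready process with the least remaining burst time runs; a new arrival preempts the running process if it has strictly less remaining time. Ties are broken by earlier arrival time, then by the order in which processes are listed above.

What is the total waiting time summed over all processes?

Schedule: | P2 0-3 | P3 3-4 | P2 4-7 | P4 7-12 | P1 12-13 | P4 13-15 |
Completion: P1=13  P2=7  P3=4  P4=15
Waiting = turnaround − burst: P1=0, P2=1, P3=0, P4=3
Total waiting = 0 + 1 + 0 + 3 = 4

4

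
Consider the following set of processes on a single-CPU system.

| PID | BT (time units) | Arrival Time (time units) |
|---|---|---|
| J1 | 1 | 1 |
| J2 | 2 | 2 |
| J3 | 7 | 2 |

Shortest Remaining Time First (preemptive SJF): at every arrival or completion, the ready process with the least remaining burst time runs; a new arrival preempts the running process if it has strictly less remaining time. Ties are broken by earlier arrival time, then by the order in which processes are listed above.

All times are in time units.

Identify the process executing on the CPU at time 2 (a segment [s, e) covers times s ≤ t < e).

J2

Gantt: | idle 0-1 | J1 1-2 | J2 2-4 | J3 4-11 |
Completion: J1=2  J2=4  J3=11
Turnaround (C−A): J1=1  J2=2  J3=9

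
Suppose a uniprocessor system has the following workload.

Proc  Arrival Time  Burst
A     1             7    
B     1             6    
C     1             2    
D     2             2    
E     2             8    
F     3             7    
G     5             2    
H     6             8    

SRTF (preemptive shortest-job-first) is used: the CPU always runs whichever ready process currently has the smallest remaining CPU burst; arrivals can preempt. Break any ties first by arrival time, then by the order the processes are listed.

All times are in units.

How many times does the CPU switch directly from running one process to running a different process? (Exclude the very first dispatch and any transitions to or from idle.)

Gantt: | idle 0-1 | C 1-3 | D 3-5 | G 5-7 | B 7-13 | A 13-20 | F 20-27 | E 27-35 | H 35-43 |
Completion: A=20  B=13  C=3  D=5  E=35  F=27  G=7  H=43

7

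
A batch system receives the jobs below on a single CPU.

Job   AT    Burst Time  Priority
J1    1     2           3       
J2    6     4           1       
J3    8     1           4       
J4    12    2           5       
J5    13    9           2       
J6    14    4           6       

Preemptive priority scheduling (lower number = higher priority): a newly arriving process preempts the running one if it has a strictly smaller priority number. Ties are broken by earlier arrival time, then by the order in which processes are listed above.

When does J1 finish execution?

3

Gantt: | idle 0-1 | J1 1-3 | idle 3-6 | J2 6-10 | J3 10-11 | idle 11-12 | J4 12-13 | J5 13-22 | J4 22-23 | J6 23-27 |
Completion: J1=3  J2=10  J3=11  J4=23  J5=22  J6=27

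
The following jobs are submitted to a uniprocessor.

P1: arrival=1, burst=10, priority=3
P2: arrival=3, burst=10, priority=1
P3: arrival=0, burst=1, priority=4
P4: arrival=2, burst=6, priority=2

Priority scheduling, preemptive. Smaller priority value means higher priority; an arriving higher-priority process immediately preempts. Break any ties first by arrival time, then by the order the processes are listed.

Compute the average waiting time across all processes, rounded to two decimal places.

6.50

Gantt: | P3 0-1 | P1 1-2 | P4 2-3 | P2 3-13 | P4 13-18 | P1 18-27 |
Completion: P1=27  P2=13  P3=1  P4=18
Waiting times: P1=16, P2=0, P3=0, P4=10
Average waiting = (16+0+0+10) / 4 = 26/4 = 6.50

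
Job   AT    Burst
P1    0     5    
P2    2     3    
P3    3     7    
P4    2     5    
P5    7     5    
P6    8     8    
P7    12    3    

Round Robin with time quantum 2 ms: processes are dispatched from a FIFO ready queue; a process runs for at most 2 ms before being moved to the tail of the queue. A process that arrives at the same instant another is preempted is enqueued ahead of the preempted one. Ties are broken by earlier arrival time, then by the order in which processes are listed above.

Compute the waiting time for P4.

Gantt: | P1 0-2 | P2 2-4 | P4 4-6 | P1 6-8 | P3 8-10 | P2 10-11 | P4 11-13 | P5 13-15 | P6 15-17 | P1 17-18 | P3 18-20 | P7 20-22 | P4 22-23 | P5 23-25 | P6 25-27 | P3 27-29 | P7 29-30 | P5 30-31 | P6 31-33 | P3 33-34 | P6 34-36 |
Completion: P1=18  P2=11  P3=34  P4=23  P5=31  P6=36  P7=30
Waiting(P4) = turnaround − burst = 21 − 5 = 16

16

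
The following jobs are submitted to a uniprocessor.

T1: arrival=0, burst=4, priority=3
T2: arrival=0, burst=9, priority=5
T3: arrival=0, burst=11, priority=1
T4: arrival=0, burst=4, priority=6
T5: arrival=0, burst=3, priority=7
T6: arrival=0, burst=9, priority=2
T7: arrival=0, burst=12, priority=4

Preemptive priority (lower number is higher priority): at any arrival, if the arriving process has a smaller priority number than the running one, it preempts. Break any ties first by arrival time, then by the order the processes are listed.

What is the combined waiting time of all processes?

Schedule: | T3 0-11 | T6 11-20 | T1 20-24 | T7 24-36 | T2 36-45 | T4 45-49 | T5 49-52 |
Completion: T1=24  T2=45  T3=11  T4=49  T5=52  T6=20  T7=36
Turnaround (C−A): T1=24  T2=45  T3=11  T4=49  T5=52  T6=20  T7=36
Waiting = turnaround − burst: T1=20, T2=36, T3=0, T4=45, T5=49, T6=11, T7=24
Total waiting = 20 + 36 + 0 + 45 + 49 + 11 + 24 = 185

185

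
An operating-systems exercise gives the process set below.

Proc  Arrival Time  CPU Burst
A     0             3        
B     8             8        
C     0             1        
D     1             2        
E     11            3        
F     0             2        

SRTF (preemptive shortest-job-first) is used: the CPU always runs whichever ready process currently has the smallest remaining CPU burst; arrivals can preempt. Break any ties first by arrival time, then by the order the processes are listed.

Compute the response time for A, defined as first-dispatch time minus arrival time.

Gantt: | C 0-1 | F 1-3 | D 3-5 | A 5-8 | B 8-11 | E 11-14 | B 14-19 |
Completion: A=8  B=19  C=1  D=5  E=14  F=3
Turnaround (C−A): A=8  B=11  C=1  D=4  E=3  F=3
Response(A) = first start − arrival = 5 − 0 = 5

5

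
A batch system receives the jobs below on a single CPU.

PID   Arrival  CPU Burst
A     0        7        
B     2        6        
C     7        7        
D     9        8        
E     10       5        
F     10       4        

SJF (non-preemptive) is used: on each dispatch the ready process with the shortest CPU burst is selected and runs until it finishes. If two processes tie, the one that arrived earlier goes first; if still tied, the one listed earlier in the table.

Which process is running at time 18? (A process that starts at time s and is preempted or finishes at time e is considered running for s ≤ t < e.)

E

Gantt: | A 0-7 | B 7-13 | F 13-17 | E 17-22 | C 22-29 | D 29-37 |
Completion: A=7  B=13  C=29  D=37  E=22  F=17
Turnaround (C−A): A=7  B=11  C=22  D=28  E=12  F=7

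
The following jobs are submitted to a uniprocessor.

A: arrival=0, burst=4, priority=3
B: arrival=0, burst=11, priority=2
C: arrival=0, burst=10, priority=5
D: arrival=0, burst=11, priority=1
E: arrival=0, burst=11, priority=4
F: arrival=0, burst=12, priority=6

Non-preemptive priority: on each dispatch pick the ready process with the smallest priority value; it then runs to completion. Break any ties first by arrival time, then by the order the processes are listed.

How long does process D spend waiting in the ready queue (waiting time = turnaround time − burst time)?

0

Timeline: | D 0-11 | B 11-22 | A 22-26 | E 26-37 | C 37-47 | F 47-59 |
Completion: A=26  B=22  C=47  D=11  E=37  F=59
Waiting(D) = turnaround − burst = 11 − 11 = 0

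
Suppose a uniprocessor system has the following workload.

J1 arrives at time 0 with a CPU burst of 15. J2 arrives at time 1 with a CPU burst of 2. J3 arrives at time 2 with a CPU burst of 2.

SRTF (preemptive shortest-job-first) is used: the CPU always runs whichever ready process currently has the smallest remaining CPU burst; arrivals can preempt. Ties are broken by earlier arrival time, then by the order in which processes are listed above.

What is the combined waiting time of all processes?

Gantt: | J1 0-1 | J2 1-3 | J3 3-5 | J1 5-19 |
Completion: J1=19  J2=3  J3=5
Turnaround (C−A): J1=19  J2=2  J3=3
Waiting = turnaround − burst: J1=4, J2=0, J3=1
Total waiting = 4 + 0 + 1 = 5

5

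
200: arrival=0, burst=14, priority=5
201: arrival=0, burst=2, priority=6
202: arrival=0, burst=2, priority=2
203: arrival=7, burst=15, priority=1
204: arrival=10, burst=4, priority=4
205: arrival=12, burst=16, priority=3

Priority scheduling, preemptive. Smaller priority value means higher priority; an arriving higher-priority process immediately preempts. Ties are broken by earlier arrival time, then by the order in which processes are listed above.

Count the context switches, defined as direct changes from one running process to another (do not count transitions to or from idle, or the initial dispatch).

6

Schedule: | 202 0-2 | 200 2-7 | 203 7-22 | 205 22-38 | 204 38-42 | 200 42-51 | 201 51-53 |
Completion: 200=51  201=53  202=2  203=22  204=42  205=38
Turnaround (C−A): 200=51  201=53  202=2  203=15  204=32  205=26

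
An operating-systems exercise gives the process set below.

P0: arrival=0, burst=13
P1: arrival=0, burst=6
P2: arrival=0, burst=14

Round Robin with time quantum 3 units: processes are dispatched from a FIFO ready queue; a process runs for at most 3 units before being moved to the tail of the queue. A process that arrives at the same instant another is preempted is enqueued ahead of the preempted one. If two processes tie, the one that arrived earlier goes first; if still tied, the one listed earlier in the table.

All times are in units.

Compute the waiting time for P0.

18

Timeline: | P0 0-3 | P1 3-6 | P2 6-9 | P0 9-12 | P1 12-15 | P2 15-18 | P0 18-21 | P2 21-24 | P0 24-27 | P2 27-30 | P0 30-31 | P2 31-33 |
Completion: P0=31  P1=15  P2=33
Waiting(P0) = turnaround − burst = 31 − 13 = 18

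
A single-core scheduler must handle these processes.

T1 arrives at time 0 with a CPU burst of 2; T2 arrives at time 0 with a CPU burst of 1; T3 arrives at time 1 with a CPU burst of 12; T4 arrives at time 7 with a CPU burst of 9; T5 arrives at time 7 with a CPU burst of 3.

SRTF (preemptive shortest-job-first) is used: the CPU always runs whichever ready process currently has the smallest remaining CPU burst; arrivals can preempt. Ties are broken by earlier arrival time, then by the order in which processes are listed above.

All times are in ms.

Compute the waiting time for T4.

11

Schedule: | T2 0-1 | T1 1-3 | T3 3-7 | T5 7-10 | T3 10-18 | T4 18-27 |
Completion: T1=3  T2=1  T3=18  T4=27  T5=10
Turnaround (C−A): T1=3  T2=1  T3=17  T4=20  T5=3
Waiting(T4) = turnaround − burst = 20 − 9 = 11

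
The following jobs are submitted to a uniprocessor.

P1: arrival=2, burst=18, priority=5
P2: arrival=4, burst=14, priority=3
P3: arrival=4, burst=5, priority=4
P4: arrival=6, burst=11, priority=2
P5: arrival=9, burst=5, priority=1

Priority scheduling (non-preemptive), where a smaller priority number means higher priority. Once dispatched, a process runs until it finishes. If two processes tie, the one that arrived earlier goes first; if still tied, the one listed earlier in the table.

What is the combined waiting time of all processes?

108

Timeline: | idle 0-2 | P1 2-20 | P5 20-25 | P4 25-36 | P2 36-50 | P3 50-55 |
Completion: P1=20  P2=50  P3=55  P4=36  P5=25
Waiting = turnaround − burst: P1=0, P2=32, P3=46, P4=19, P5=11
Total waiting = 0 + 32 + 46 + 19 + 11 = 108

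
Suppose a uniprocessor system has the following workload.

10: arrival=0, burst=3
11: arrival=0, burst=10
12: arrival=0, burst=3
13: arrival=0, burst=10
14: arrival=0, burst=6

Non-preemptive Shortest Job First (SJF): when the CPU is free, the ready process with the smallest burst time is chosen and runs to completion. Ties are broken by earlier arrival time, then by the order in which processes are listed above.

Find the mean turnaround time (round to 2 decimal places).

Gantt: | 10 0-3 | 12 3-6 | 14 6-12 | 11 12-22 | 13 22-32 |
Completion: 10=3  11=22  12=6  13=32  14=12
Turnaround times: 10=3, 11=22, 12=6, 13=32, 14=12
Average turnaround = (3+22+6+32+12) / 5 = 75/5 = 15.00

15.00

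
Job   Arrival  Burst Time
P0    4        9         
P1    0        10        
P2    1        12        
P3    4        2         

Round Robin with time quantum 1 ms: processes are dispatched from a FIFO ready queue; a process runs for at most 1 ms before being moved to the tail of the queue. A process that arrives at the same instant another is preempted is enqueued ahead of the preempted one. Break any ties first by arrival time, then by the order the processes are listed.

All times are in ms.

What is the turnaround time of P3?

Schedule: | P1 0-1 | P2 1-2 | P1 2-3 | P2 3-4 | P1 4-5 | P0 5-6 | P3 6-7 | P2 7-8 | P1 8-9 | P0 9-10 | P3 10-11 | P2 11-12 | P1 12-13 | P0 13-14 | P2 14-15 | P1 15-16 | P0 16-17 | P2 17-18 | P1 18-19 | P0 19-20 | P2 20-21 | P1 21-22 | P0 22-23 | P2 23-24 | P1 24-25 | P0 25-26 | P2 26-27 | P1 27-28 | P0 28-29 | P2 29-30 | P0 30-31 | P2 31-33 |
Completion: P0=31  P1=28  P2=33  P3=11
Turnaround(P3) = completion − arrival = 11 − 4 = 7

7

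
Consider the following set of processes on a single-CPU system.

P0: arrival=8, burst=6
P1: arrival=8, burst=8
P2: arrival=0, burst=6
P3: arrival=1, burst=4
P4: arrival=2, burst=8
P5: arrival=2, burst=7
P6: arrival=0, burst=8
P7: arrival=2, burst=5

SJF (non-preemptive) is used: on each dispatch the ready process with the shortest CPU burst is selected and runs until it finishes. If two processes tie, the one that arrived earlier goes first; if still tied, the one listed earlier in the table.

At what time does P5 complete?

28

Schedule: | P2 0-6 | P3 6-10 | P7 10-15 | P0 15-21 | P5 21-28 | P6 28-36 | P4 36-44 | P1 44-52 |
Completion: P0=21  P1=52  P2=6  P3=10  P4=44  P5=28  P6=36  P7=15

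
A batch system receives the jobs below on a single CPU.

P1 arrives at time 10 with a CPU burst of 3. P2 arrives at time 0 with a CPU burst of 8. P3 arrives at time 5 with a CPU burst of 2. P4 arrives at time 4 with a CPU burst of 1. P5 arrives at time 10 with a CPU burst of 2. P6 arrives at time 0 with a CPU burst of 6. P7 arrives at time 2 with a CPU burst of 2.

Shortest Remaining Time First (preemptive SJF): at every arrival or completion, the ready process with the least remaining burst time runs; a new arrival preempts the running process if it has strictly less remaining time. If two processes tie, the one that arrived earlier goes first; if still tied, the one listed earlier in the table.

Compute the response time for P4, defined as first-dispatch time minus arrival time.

0

Schedule: | P6 0-2 | P7 2-4 | P4 4-5 | P3 5-7 | P6 7-11 | P5 11-13 | P1 13-16 | P2 16-24 |
Completion: P1=16  P2=24  P3=7  P4=5  P5=13  P6=11  P7=4
Turnaround (C−A): P1=6  P2=24  P3=2  P4=1  P5=3  P6=11  P7=2
Response(P4) = first start − arrival = 4 − 4 = 0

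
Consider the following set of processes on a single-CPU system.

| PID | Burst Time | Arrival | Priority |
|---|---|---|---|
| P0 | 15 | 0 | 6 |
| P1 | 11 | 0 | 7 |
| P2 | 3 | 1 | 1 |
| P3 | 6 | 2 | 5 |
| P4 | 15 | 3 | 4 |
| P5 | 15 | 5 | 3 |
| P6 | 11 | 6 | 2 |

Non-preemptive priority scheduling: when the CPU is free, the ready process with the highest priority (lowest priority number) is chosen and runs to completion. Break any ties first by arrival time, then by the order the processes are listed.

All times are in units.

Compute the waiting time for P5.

Schedule: | P0 0-15 | P2 15-18 | P6 18-29 | P5 29-44 | P4 44-59 | P3 59-65 | P1 65-76 |
Completion: P0=15  P1=76  P2=18  P3=65  P4=59  P5=44  P6=29
Waiting(P5) = turnaround − burst = 39 − 15 = 24

24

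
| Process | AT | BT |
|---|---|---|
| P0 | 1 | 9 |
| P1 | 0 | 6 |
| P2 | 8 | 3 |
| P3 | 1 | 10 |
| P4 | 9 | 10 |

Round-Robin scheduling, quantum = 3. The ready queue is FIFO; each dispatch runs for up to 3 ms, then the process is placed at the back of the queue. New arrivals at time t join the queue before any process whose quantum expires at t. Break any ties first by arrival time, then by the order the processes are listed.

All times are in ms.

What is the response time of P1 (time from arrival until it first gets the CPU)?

0

Schedule: | P1 0-3 | P0 3-6 | P3 6-9 | P1 9-12 | P0 12-15 | P2 15-18 | P4 18-21 | P3 21-24 | P0 24-27 | P4 27-30 | P3 30-33 | P4 33-36 | P3 36-37 | P4 37-38 |
Completion: P0=27  P1=12  P2=18  P3=37  P4=38
Response(P1) = first start − arrival = 0 − 0 = 0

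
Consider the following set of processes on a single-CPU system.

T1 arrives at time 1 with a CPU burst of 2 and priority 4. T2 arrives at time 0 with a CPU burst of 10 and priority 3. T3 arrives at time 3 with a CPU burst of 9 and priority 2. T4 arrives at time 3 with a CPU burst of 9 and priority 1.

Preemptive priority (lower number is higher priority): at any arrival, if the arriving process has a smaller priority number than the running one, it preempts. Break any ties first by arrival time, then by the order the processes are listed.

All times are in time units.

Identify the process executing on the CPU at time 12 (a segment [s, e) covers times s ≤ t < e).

T3

Timeline: | T2 0-3 | T4 3-12 | T3 12-21 | T2 21-28 | T1 28-30 |
Completion: T1=30  T2=28  T3=21  T4=12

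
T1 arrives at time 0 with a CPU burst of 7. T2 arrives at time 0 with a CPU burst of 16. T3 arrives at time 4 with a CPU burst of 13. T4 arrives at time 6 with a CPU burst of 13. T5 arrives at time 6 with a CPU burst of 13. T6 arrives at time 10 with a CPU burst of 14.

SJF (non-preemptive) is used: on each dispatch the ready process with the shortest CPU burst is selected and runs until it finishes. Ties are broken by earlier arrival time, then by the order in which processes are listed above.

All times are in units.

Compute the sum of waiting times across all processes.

Schedule: | T1 0-7 | T3 7-20 | T4 20-33 | T5 33-46 | T6 46-60 | T2 60-76 |
Completion: T1=7  T2=76  T3=20  T4=33  T5=46  T6=60
Turnaround (C−A): T1=7  T2=76  T3=16  T4=27  T5=40  T6=50
Waiting = turnaround − burst: T1=0, T2=60, T3=3, T4=14, T5=27, T6=36
Total waiting = 0 + 60 + 3 + 14 + 27 + 36 = 140

140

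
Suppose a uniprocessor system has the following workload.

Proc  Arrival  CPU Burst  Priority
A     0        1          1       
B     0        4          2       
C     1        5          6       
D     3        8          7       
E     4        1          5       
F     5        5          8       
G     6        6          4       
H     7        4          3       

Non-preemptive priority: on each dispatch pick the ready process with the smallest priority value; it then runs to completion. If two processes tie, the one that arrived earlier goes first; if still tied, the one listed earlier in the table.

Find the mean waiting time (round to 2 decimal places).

8.00

Gantt: | A 0-1 | B 1-5 | E 5-6 | G 6-12 | H 12-16 | C 16-21 | D 21-29 | F 29-34 |
Completion: A=1  B=5  C=21  D=29  E=6  F=34  G=12  H=16
Turnaround (C−A): A=1  B=5  C=20  D=26  E=2  F=29  G=6  H=9
Waiting times: A=0, B=1, C=15, D=18, E=1, F=24, G=0, H=5
Average waiting = (0+1+15+18+1+24+0+5) / 8 = 64/8 = 8.00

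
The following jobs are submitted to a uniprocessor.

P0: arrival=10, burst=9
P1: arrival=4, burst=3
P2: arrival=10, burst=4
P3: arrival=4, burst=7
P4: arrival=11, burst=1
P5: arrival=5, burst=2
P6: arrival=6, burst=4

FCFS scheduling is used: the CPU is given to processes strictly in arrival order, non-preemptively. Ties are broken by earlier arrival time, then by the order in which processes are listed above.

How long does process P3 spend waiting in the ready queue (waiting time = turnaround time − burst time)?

3

Schedule: | idle 0-4 | P1 4-7 | P3 7-14 | P5 14-16 | P6 16-20 | P0 20-29 | P2 29-33 | P4 33-34 |
Completion: P0=29  P1=7  P2=33  P3=14  P4=34  P5=16  P6=20
Turnaround (C−A): P0=19  P1=3  P2=23  P3=10  P4=23  P5=11  P6=14
Waiting(P3) = turnaround − burst = 10 − 7 = 3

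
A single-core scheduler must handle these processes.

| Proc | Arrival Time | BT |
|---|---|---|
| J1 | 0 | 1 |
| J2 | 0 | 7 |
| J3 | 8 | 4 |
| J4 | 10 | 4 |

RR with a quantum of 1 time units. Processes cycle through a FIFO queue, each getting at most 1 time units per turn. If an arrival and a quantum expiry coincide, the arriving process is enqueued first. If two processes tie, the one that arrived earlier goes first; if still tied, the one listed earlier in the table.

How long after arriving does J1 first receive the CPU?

0

Gantt: | J1 0-1 | J2 1-8 | J3 8-10 | J4 10-11 | J3 11-12 | J4 12-13 | J3 13-14 | J4 14-16 |
Completion: J1=1  J2=8  J3=14  J4=16
Turnaround (C−A): J1=1  J2=8  J3=6  J4=6
Response(J1) = first start − arrival = 0 − 0 = 0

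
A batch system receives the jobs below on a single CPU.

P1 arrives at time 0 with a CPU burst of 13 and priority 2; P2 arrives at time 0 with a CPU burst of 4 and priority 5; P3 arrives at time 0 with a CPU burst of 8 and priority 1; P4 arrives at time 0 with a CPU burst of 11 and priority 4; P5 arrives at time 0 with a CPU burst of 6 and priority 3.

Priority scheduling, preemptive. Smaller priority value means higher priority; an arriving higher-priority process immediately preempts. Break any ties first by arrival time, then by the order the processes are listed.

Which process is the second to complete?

Timeline: | P3 0-8 | P1 8-21 | P5 21-27 | P4 27-38 | P2 38-42 |
Completion: P1=21  P2=42  P3=8  P4=38  P5=27
Turnaround (C−A): P1=21  P2=42  P3=8  P4=38  P5=27
Finish order: P3 → P1 → P5 → P4 → P2

P1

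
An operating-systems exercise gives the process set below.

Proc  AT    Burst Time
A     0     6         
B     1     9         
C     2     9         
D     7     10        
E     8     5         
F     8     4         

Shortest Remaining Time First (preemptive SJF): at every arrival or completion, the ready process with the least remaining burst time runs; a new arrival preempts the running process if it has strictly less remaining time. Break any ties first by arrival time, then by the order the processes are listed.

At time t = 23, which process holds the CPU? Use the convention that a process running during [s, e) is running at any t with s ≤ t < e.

B

Timeline: | A 0-6 | B 6-8 | F 8-12 | E 12-17 | B 17-24 | C 24-33 | D 33-43 |
Completion: A=6  B=24  C=33  D=43  E=17  F=12
Turnaround (C−A): A=6  B=23  C=31  D=36  E=9  F=4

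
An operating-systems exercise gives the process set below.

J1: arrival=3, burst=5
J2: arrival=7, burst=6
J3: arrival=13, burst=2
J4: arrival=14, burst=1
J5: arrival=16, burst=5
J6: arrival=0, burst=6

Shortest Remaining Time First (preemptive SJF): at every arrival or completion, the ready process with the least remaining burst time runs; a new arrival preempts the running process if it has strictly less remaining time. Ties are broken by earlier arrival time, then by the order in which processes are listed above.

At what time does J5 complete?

Schedule: | J6 0-6 | J1 6-11 | J2 11-13 | J3 13-15 | J4 15-16 | J2 16-20 | J5 20-25 |
Completion: J1=11  J2=20  J3=15  J4=16  J5=25  J6=6

25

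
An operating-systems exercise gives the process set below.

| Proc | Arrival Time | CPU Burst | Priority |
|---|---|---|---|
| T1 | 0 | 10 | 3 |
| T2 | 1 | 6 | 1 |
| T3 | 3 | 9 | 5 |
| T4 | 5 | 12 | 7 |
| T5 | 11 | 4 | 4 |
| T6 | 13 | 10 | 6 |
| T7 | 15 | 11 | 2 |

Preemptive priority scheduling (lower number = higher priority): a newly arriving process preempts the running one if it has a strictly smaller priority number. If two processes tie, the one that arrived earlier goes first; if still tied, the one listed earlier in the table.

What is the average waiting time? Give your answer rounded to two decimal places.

Schedule: | T1 0-1 | T2 1-7 | T1 7-15 | T7 15-26 | T1 26-27 | T5 27-31 | T3 31-40 | T6 40-50 | T4 50-62 |
Completion: T1=27  T2=7  T3=40  T4=62  T5=31  T6=50  T7=26
Turnaround (C−A): T1=27  T2=6  T3=37  T4=57  T5=20  T6=37  T7=11
Waiting times: T1=17, T2=0, T3=28, T4=45, T5=16, T6=27, T7=0
Average waiting = (17+0+28+45+16+27+0) / 7 = 133/7 = 19.00

19.00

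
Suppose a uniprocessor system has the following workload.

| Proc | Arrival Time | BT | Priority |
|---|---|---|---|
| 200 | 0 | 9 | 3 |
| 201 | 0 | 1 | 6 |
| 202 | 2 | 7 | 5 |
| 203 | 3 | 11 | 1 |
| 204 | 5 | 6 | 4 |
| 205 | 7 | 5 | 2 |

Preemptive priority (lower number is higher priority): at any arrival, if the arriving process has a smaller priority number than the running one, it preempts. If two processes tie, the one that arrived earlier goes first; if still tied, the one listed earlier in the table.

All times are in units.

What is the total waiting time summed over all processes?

110

Gantt: | 200 0-3 | 203 3-14 | 205 14-19 | 200 19-25 | 204 25-31 | 202 31-38 | 201 38-39 |
Completion: 200=25  201=39  202=38  203=14  204=31  205=19
Turnaround (C−A): 200=25  201=39  202=36  203=11  204=26  205=12
Waiting = turnaround − burst: 200=16, 201=38, 202=29, 203=0, 204=20, 205=7
Total waiting = 16 + 38 + 29 + 0 + 20 + 7 = 110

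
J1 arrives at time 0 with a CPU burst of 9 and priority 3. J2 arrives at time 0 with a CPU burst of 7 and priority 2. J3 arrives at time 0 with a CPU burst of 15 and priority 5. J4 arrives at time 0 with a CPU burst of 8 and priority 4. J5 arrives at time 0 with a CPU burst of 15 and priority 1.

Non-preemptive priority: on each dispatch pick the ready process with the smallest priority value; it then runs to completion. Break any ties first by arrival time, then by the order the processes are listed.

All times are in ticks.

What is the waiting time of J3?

39

Timeline: | J5 0-15 | J2 15-22 | J1 22-31 | J4 31-39 | J3 39-54 |
Completion: J1=31  J2=22  J3=54  J4=39  J5=15
Turnaround (C−A): J1=31  J2=22  J3=54  J4=39  J5=15
Waiting(J3) = turnaround − burst = 54 − 15 = 39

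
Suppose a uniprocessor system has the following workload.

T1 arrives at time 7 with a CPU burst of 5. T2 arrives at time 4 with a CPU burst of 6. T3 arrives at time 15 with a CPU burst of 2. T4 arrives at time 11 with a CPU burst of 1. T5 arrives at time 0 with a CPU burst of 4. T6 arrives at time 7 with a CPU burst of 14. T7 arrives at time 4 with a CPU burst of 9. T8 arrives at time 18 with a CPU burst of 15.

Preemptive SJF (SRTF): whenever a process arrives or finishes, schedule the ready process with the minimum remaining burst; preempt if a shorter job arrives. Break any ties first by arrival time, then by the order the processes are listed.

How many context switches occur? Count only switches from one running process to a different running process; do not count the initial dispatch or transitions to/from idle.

8

Timeline: | T5 0-4 | T2 4-10 | T1 10-11 | T4 11-12 | T1 12-16 | T3 16-18 | T7 18-27 | T6 27-41 | T8 41-56 |
Completion: T1=16  T2=10  T3=18  T4=12  T5=4  T6=41  T7=27  T8=56
Turnaround (C−A): T1=9  T2=6  T3=3  T4=1  T5=4  T6=34  T7=23  T8=38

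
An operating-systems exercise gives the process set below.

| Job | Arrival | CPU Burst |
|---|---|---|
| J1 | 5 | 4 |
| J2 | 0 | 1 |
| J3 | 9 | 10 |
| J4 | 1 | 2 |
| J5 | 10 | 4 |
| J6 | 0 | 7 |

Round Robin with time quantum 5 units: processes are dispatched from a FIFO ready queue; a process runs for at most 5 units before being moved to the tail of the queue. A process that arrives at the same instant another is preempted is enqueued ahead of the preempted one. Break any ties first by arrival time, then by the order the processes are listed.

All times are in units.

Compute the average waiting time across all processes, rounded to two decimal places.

Timeline: | J2 0-1 | J6 1-6 | J4 6-8 | J1 8-12 | J6 12-14 | J3 14-19 | J5 19-23 | J3 23-28 |
Completion: J1=12  J2=1  J3=28  J4=8  J5=23  J6=14
Turnaround (C−A): J1=7  J2=1  J3=19  J4=7  J5=13  J6=14
Waiting times: J1=3, J2=0, J3=9, J4=5, J5=9, J6=7
Average waiting = (3+0+9+5+9+7) / 6 = 33/6 = 5.50

5.50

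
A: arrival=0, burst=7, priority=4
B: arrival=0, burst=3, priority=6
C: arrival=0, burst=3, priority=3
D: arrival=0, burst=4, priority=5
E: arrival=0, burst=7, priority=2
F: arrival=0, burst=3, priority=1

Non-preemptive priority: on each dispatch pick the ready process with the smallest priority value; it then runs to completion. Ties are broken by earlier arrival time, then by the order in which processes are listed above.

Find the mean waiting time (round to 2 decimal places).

Timeline: | F 0-3 | E 3-10 | C 10-13 | A 13-20 | D 20-24 | B 24-27 |
Completion: A=20  B=27  C=13  D=24  E=10  F=3
Turnaround (C−A): A=20  B=27  C=13  D=24  E=10  F=3
Waiting times: A=13, B=24, C=10, D=20, E=3, F=0
Average waiting = (13+24+10+20+3+0) / 6 = 70/6 = 11.67

11.67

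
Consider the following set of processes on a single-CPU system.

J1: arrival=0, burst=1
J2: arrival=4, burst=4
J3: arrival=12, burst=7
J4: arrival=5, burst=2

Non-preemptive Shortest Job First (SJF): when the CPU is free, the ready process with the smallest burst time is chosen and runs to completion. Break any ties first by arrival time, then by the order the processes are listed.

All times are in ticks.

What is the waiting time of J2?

Schedule: | J1 0-1 | idle 1-4 | J2 4-8 | J4 8-10 | idle 10-12 | J3 12-19 |
Completion: J1=1  J2=8  J3=19  J4=10
Turnaround (C−A): J1=1  J2=4  J3=7  J4=5
Waiting(J2) = turnaround − burst = 4 − 4 = 0

0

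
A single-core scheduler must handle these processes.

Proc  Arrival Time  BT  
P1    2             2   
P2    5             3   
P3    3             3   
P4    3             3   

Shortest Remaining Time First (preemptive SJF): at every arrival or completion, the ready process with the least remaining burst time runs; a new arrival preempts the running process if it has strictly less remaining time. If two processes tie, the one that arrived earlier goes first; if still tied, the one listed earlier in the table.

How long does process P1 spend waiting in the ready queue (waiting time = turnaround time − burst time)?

Gantt: | idle 0-2 | P1 2-4 | P3 4-7 | P4 7-10 | P2 10-13 |
Completion: P1=4  P2=13  P3=7  P4=10
Waiting(P1) = turnaround − burst = 2 − 2 = 0

0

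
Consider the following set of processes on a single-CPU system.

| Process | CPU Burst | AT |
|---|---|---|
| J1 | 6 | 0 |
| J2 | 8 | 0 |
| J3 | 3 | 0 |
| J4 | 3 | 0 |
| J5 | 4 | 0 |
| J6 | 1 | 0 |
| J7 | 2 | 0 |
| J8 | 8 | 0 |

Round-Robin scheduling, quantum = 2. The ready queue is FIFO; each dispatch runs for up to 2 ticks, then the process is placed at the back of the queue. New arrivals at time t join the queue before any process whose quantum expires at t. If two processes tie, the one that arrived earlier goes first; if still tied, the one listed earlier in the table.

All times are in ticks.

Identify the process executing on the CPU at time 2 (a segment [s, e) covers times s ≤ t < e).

Timeline: | J1 0-2 | J2 2-4 | J3 4-6 | J4 6-8 | J5 8-10 | J6 10-11 | J7 11-13 | J8 13-15 | J1 15-17 | J2 17-19 | J3 19-20 | J4 20-21 | J5 21-23 | J8 23-25 | J1 25-27 | J2 27-29 | J8 29-31 | J2 31-33 | J8 33-35 |
Completion: J1=27  J2=33  J3=20  J4=21  J5=23  J6=11  J7=13  J8=35
Turnaround (C−A): J1=27  J2=33  J3=20  J4=21  J5=23  J6=11  J7=13  J8=35

J2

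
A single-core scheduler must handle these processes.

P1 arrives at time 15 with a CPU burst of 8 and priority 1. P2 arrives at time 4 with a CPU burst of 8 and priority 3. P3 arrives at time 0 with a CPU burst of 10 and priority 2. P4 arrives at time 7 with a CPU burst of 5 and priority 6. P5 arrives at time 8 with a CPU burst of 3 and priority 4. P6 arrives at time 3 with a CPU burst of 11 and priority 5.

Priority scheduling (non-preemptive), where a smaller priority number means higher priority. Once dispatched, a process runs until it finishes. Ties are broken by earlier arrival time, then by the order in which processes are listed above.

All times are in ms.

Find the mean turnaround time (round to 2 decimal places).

Timeline: | P3 0-10 | P2 10-18 | P1 18-26 | P5 26-29 | P6 29-40 | P4 40-45 |
Completion: P1=26  P2=18  P3=10  P4=45  P5=29  P6=40
Turnaround times: P1=11, P2=14, P3=10, P4=38, P5=21, P6=37
Average turnaround = (11+14+10+38+21+37) / 6 = 131/6 = 21.83

21.83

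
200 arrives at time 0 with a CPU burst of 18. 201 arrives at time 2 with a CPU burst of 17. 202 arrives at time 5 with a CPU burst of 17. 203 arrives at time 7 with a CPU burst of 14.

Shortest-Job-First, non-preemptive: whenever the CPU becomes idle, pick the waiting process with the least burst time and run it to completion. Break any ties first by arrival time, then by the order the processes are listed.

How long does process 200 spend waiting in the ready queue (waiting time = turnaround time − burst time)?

Gantt: | 200 0-18 | 203 18-32 | 201 32-49 | 202 49-66 |
Completion: 200=18  201=49  202=66  203=32
Turnaround (C−A): 200=18  201=47  202=61  203=25
Waiting(200) = turnaround − burst = 18 − 18 = 0

0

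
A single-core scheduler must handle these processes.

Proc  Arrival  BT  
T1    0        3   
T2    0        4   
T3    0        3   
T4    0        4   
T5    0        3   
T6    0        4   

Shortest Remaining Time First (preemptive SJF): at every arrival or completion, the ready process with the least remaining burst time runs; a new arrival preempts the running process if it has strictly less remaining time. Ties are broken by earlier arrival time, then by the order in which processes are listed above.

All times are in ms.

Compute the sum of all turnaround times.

69

Gantt: | T1 0-3 | T3 3-6 | T5 6-9 | T2 9-13 | T4 13-17 | T6 17-21 |
Completion: T1=3  T2=13  T3=6  T4=17  T5=9  T6=21
Turnaround = completion − arrival: T1=3, T2=13, T3=6, T4=17, T5=9, T6=21
Total turnaround = 3 + 13 + 6 + 17 + 9 + 21 = 69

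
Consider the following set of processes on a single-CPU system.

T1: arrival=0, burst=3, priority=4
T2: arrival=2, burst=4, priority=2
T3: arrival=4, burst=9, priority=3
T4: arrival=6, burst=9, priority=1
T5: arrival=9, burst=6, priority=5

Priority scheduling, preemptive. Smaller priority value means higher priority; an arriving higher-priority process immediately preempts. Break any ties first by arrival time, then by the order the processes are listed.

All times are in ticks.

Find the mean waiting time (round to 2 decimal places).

9.80

Timeline: | T1 0-2 | T2 2-6 | T4 6-15 | T3 15-24 | T1 24-25 | T5 25-31 |
Completion: T1=25  T2=6  T3=24  T4=15  T5=31
Waiting times: T1=22, T2=0, T3=11, T4=0, T5=16
Average waiting = (22+0+11+0+16) / 5 = 49/5 = 9.80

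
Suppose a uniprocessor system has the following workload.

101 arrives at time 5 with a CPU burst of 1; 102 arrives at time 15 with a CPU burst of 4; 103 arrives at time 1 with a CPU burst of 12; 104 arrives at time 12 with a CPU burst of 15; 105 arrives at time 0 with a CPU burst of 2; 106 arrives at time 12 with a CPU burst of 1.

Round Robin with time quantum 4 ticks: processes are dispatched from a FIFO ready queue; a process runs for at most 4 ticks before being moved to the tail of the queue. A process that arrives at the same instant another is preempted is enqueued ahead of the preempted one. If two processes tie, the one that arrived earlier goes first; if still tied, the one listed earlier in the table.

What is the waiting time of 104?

Gantt: | 105 0-2 | 103 2-6 | 101 6-7 | 103 7-15 | 104 15-19 | 106 19-20 | 102 20-24 | 104 24-35 |
Completion: 101=7  102=24  103=15  104=35  105=2  106=20
Waiting(104) = turnaround − burst = 23 − 15 = 8

8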